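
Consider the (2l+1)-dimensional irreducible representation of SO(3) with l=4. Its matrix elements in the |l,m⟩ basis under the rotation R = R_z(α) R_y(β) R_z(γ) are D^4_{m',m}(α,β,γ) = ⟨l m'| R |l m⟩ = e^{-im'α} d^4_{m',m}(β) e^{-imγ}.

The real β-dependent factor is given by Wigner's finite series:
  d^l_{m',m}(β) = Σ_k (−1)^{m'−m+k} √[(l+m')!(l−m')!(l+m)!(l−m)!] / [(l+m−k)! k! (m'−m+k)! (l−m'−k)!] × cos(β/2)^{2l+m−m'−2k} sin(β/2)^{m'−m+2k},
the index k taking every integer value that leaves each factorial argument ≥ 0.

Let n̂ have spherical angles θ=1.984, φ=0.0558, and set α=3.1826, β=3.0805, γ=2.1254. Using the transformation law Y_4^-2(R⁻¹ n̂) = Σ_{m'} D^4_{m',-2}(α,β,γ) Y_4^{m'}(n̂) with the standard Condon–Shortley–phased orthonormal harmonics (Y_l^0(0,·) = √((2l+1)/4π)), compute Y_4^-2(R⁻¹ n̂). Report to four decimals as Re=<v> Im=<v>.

Re=0.0207 Im=0.0448

Need the full column D^4_{m',-2} for m'=−4..4 at α=3.1826, β=3.0805, γ=2.1254.
cos(β/2)=0.030542, sin(β/2)=0.999533
d^4_{-4,-2}: single k=2 term ⇒ +0.000000;  D = -0.000000-0.000000i
d^4_{-3,-2}: k∈[1..2] ⇒ +0.000000 -0.000000 = -0.000000;  D = -0.000000-0.000000i
d^4_{-2,-2}: k∈[0..2] ⇒ +0.000000 -0.000000 +0.000013 = +0.000013;  D = -0.000005-0.000012i
d^4_{-1,-2}: k∈[0..2] ⇒ -0.000000 +0.000001 -0.000402 = -0.000401;  D = -0.000164-0.000366i
d^4_{0,-2}: k∈[0..2] ⇒ +0.000000 -0.000022 +0.008824 = +0.008802;  D = -0.003920-0.007881i
d^4_{1,-2}: k∈[0..2] ⇒ -0.000000 +0.000603 -0.129154 = -0.128552;  D = -0.061924-0.112654i
d^4_{2,-2}: k∈[0..2] ⇒ +0.000013 -0.011162 +0.996274 = +0.985125;  D = -0.509530-0.843120i
d^4_{3,-2}: k∈[0..1] ⇒ -0.000319 +0.113903 = +0.113584;  D = +0.062684+0.094721i
d^4_{4,-2}: single k=0 term ⇒ +0.004922;  D = -0.002882-0.003990i
Y_4^{m'}(θ=1.984,φ=0.0558) and Σ D·Y over m':
  (-0.0000-0.0000i)·(+0.3036-0.0689i)  (-0.0000-0.0000i)·(-0.3807+0.0643i)  (-0.0000-0.0000i)·(+0.0359-0.0040i)  (-0.0002-0.0004i)·(+0.3251-0.0182i)  (-0.0039-0.0079i)·(-0.0981+0.0000i)  (-0.0619-0.1127i)·(-0.3251-0.0182i)  (-0.5095-0.8431i)·(+0.0359+0.0040i)  (+0.0627+0.0947i)·(+0.3807+0.0643i)  (-0.0029-0.0040i)·(+0.3036+0.0689i)
Y_4^-2(R⁻¹ n̂) = +0.020687+0.044784i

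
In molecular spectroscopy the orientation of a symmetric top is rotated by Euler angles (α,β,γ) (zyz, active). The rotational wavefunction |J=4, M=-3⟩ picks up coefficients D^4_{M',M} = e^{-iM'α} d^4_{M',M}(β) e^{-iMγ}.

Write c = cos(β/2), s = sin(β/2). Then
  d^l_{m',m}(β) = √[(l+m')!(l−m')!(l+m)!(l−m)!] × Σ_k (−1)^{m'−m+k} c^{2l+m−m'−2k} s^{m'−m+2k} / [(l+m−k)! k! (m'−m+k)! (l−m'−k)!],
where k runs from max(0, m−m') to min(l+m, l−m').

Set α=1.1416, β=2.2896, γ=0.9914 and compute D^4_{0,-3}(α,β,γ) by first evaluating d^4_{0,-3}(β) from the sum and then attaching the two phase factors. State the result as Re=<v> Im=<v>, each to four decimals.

D^4_{0,-3}(1.1416,2.2896,0.9914) = e^{-i·0·1.1416}·d^4_{0,-3}(2.2896)·e^{-i·-3·0.9914}. Compute d first:
Half-angle: c=0.413228, s=0.910627. N=√(24·24·1·5040)=1703.830978
k∈{0,1} keeps every argument non-negative
  k=0: (−1)^3·1703.8310/(144)·0.4132^5·0.9106^3 = -0.107656
  k=1: (−1)^4·1703.8310/(144)·0.4132^3·0.9106^5 = +0.522803
d^4_{0,-3}(2.2896) = -0.107656 +0.522803 = +0.415147
D = (+1.000000+0.000000i)·(+0.415147)·(-0.986023+0.166612i) = -0.409344+0.069169i

Re=-0.4093 Im=0.0692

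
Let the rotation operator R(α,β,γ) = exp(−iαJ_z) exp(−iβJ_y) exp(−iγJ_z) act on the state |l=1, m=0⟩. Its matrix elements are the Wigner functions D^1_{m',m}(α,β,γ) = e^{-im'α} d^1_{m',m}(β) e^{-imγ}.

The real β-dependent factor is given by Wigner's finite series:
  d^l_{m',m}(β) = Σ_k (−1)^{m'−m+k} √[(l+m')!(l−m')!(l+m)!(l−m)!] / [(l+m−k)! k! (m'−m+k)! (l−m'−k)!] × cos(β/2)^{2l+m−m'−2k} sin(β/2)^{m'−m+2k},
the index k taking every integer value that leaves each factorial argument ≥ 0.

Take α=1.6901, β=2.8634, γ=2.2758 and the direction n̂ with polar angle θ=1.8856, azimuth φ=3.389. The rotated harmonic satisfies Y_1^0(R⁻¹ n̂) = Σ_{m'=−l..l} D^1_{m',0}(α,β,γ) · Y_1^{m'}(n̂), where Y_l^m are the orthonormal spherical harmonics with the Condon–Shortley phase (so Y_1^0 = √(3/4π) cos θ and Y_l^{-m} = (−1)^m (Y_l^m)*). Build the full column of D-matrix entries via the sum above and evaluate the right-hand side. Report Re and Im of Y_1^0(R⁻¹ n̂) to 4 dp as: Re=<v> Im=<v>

Re=0.1292 Im=0.0000

Need the full column D^1_{m',0} for m'=−1..1 at α=1.6901, β=2.8634, γ=2.2758.
cos(β/2)=0.138648, sin(β/2)=0.990342
d^1_{-1,0}: single k=1 term ⇒ +0.194184;  D = -0.023112+0.192804i
d^1_{0,0}: k∈[0..1] ⇒ +0.019223 -0.980777 = -0.961553;  D = -0.961553+0.000000i
d^1_{1,0}: single k=0 term ⇒ -0.194184;  D = +0.023112+0.192804i
Y_1^{m'}(θ=1.8856,φ=3.389) and Σ D·Y over m':
  (-0.0231+0.1928i)·(-0.3185+0.0805i)  (-0.9616+0.0000i)·(-0.1513+0.0000i)  (+0.0231+0.1928i)·(+0.3185+0.0805i)
Y_1^0(R⁻¹ n̂) = +0.129170+0.000000i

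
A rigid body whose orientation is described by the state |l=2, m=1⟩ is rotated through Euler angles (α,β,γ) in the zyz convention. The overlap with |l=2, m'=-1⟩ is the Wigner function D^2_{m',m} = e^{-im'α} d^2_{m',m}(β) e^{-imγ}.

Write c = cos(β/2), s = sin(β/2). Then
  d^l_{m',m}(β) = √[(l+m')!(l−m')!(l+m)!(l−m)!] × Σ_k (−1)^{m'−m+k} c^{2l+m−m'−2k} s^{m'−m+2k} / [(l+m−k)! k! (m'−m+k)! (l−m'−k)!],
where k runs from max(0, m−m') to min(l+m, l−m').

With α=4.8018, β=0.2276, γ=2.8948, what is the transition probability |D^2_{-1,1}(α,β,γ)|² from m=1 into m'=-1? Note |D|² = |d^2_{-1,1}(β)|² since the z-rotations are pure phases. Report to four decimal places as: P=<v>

P=0.0014

Split into d^2_{-1,1}(β=0.2276) × two z-phases.
Half-angle: c=0.993532, s=0.113555. N=√(1·6·6·1)=6.000000
k∈{2,3} keeps every argument non-negative
  k=2: (−1)^0·6.0000/(2)·0.9935^2·0.1136^2 = +0.038185
  k=3: (−1)^1·6.0000/(6)·0.9935^0·0.1136^4 = -0.000166
d^2_{-1,1}(0.2276) = +0.038185 -0.000166 = +0.038019
|D^2_{-1,1}|² = |d^2_{-1,1}(β)|² = (+0.038019)² = 0.001445 (the z-rotation phases have unit modulus)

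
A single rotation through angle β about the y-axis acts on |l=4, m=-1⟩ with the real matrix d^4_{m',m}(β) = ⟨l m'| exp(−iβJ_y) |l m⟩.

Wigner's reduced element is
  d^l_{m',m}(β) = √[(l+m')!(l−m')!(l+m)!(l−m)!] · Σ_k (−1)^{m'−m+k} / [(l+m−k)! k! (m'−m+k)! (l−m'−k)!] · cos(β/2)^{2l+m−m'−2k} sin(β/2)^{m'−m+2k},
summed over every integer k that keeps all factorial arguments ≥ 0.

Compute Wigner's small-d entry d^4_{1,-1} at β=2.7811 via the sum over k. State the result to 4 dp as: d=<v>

d=-0.4691

d^4_{1,-1}(β=2.7811) via Wigner's sum:
c=cos(2.7811/2)=0.179272, s=sin(2.7811/2)=0.983800; N=√[120·6·6·120]=720.000000
The bounds max(0,m−m')=0 and min(l+m,l−m')=3 give 4 terms
  k=0: (−1)^2·720.0000/(72)·0.1793^6·0.9838^2 = +0.000321
  k=1: (−1)^3·720.0000/(24)·0.1793^4·0.9838^4 = -0.029027
  k=2: (−1)^4·720.0000/(48)·0.1793^2·0.9838^6 = +0.437075
  k=3: (−1)^5·720.0000/(720)·0.1793^0·0.9838^8 = -0.877512
d^4_{1,-1}(2.7811) = +0.000321 -0.029027 +0.437075 -0.877512 = -0.469143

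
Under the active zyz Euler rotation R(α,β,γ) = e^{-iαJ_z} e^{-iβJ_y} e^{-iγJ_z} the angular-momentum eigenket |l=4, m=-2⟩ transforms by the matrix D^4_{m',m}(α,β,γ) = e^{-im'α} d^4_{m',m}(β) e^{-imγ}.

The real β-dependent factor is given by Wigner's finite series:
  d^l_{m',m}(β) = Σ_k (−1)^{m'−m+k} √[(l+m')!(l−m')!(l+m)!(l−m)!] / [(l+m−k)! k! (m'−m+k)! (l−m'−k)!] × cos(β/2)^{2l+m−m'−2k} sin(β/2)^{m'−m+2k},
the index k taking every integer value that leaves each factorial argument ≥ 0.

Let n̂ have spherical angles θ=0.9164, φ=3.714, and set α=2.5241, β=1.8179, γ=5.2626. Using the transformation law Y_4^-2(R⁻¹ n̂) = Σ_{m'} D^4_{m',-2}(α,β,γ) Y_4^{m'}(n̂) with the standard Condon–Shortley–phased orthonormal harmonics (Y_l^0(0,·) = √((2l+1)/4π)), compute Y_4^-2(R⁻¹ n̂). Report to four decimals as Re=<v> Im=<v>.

Re=-0.2663 Im=0.1016

Need the full column D^4_{m',-2} for m'=−4..4 at α=2.5241, β=1.8179, γ=5.2626.
cos(β/2)=0.614574, sin(β/2)=0.788859
d^4_{-4,-2}: single k=2 term ⇒ +0.177429;  D = -0.035467+0.173848i
d^4_{-3,-2}: k∈[1..2] ⇒ +0.097743 -0.483121 = -0.385378;  D = -0.281436+0.263268i
d^4_{-2,-2}: k∈[0..2] ⇒ +0.020351 -0.402371 +0.828679 = +0.446660;  D = -0.442622+0.059923i
d^4_{-1,-2}: k∈[0..2] ⇒ -0.110830 +0.913012 -1.002848 = -0.200665;  D = -0.177717-0.093184i
d^4_{0,-2}: k∈[0..2] ⇒ +0.318102 -1.397607 +0.863507 = -0.215997;  D = +0.097894+0.192540i
d^4_{1,-2}: k∈[0..2] ⇒ -0.608675 +1.504271 -0.495685 = +0.399912;  D = -0.058622+0.395592i
d^4_{2,-2}: k∈[0..2] ⇒ +0.828679 -1.092260 +0.149967 = -0.113614;  D = -0.078650+0.081990i
d^4_{3,-2}: k∈[0..1] ⇒ -0.795986 +0.437153 = -0.358832;  D = +0.352463-0.067308i
d^4_{4,-2}: single k=0 term ⇒ +0.481641;  D = +0.438036+0.200257i
Y_4^{m'}(θ=0.9164,φ=3.714) and Σ D·Y over m':
  (-0.0355+0.1738i)·(-0.1155-0.1320i)  (-0.2814+0.2633i)·(+0.0555+0.3765i)  (-0.4426+0.0599i)·(+0.1387-0.3056i)  (-0.1777-0.0932i)·(+0.0781-0.0503i)  (+0.0979+0.1925i)·(-0.3502+0.0000i)  (-0.0586+0.3956i)·(-0.0781-0.0503i)  (-0.0787+0.0820i)·(+0.1387+0.3056i)  (+0.3525-0.0673i)·(-0.0555+0.3765i)  (+0.4380+0.2003i)·(-0.1155+0.1320i)
Y_4^-2(R⁻¹ n̂) = -0.266325+0.101575i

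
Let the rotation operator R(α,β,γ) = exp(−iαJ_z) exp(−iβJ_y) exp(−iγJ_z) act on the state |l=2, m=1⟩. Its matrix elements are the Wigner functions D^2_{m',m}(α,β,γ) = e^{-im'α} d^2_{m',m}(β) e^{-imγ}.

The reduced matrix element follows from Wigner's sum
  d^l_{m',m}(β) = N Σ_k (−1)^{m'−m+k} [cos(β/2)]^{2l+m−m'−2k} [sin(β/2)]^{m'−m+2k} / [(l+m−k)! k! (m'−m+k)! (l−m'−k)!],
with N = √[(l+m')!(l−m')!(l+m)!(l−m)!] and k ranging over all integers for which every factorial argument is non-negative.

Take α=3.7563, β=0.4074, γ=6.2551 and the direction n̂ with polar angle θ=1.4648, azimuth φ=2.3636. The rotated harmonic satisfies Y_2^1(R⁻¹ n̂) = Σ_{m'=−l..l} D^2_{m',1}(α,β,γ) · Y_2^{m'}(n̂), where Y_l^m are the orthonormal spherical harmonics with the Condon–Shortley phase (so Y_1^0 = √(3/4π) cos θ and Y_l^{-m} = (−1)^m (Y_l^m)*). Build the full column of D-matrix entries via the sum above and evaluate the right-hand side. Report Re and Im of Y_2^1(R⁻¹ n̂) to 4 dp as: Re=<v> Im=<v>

Need the full column D^2_{m',1} for m'=−2..2 at α=3.7563, β=0.4074, γ=6.2551.
cos(β/2)=0.979325, sin(β/2)=0.202294
d^2_{-2,1}: single k=3 term ⇒ +0.016215;  D = +0.004997+0.015425i
d^2_{-1,1}: k∈[2..3] ⇒ +0.117745 -0.001675 = +0.116070;  D = -0.092905-0.069576i
d^2_{0,1}: k∈[1..2] ⇒ +0.465414 -0.019859 = +0.445555;  D = +0.445379+0.012512i
d^2_{1,1}: k∈[0..1] ⇒ +0.919829 -0.117745 = +0.802084;  D = -0.667988+0.443994i
d^2_{2,1}: single k=0 term ⇒ -0.380009;  D = -0.137228+0.354366i
Y_2^{m'}(θ=1.4648,φ=2.3636) and Σ D·Y over m':
  (+0.0050+0.0154i)·(+0.0057+0.3819i)  (-0.0929-0.0696i)·(-0.0579-0.0570i)  (+0.4454+0.0125i)·(-0.3048+0.0000i)  (-0.6680+0.4440i)·(+0.0579-0.0570i)  (-0.1372+0.3544i)·(+0.0057-0.3819i)
Y_2^1(R⁻¹ n̂) = -0.018992+0.125732i

Re=-0.0190 Im=0.1257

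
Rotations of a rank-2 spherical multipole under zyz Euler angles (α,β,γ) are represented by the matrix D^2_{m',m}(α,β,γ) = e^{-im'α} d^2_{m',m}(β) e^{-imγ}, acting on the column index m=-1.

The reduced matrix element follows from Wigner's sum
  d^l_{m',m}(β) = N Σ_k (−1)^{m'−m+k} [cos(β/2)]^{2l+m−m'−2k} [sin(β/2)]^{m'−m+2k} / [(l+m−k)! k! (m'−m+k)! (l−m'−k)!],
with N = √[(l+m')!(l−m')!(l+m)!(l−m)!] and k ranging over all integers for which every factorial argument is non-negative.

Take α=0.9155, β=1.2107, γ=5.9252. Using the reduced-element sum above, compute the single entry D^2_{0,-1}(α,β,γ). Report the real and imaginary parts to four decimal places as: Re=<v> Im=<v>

First d^2_{0,-1}(β=1.2107), then the phase factors e^{-i(0)α} and e^{-i(-1)γ}:
Half-angle: c=0.822303, s=0.569050. N=√(2·2·1·6)=4.898979
Admissible k: 0..1 (factorial args all ≥0)
  k=0: (−1)^1·4.8990/(2)·0.8223^3·0.5690^1 = -0.775035
  k=1: (−1)^2·4.8990/(2)·0.8223^1·0.5690^3 = +0.371158
d^2_{0,-1}(1.2107) = -0.775035 +0.371158 = -0.403878
Phases: e^{-i·(0)·0.9155}=+1.000000+0.000000i, e^{-i·(-1)·5.9252}=+0.936605-0.350388i ⇒ D=-0.378274+0.141514i

Re=-0.3783 Im=0.1415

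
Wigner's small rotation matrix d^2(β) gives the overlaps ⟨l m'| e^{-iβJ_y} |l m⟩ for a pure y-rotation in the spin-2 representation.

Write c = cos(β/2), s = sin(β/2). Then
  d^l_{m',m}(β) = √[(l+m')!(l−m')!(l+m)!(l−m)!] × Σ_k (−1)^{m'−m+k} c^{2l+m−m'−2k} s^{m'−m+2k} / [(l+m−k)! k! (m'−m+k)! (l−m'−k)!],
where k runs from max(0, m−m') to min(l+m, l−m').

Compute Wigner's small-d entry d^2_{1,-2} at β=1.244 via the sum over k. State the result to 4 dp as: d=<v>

d^2_{1,-2}(β=1.244) via Wigner's sum:
Half-angle: c=0.812715, s=0.582662. N=√(6·1·1·24)=12.000000
k∈{0} keeps every argument non-negative
  k=0: (−1)^3·12.0000/(6)·0.8127^1·0.5827^3 = -0.321527
d^2_{1,-2}(1.244) = -0.321527

d=-0.3215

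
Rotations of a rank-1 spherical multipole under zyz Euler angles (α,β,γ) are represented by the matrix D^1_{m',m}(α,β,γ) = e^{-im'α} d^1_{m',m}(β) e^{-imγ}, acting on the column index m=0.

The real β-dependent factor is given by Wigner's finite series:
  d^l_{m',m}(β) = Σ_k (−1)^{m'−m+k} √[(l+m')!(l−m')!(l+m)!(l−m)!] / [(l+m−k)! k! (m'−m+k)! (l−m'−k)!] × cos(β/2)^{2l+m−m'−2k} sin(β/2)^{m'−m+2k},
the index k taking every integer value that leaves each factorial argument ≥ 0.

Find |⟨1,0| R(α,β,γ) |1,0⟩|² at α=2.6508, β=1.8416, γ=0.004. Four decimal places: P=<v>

First d^1_{0,0}(β=1.8416), then the phase factors e^{-i(0)α} and e^{-i(0)γ}:
With c≡cos(β/2)=0.605183 and s≡sin(β/2)=0.796086, N=[1·1·1·1]^{1/2}=1.000000
k∈{0,1} keeps every argument non-negative
  k=0: (−1)^0·1.0000/(1)·0.6052^2·0.7961^0 = +0.366247
  k=1: (−1)^1·1.0000/(1)·0.6052^0·0.7961^2 = -0.633753
d^1_{0,0}(1.8416) = +0.366247 -0.633753 = -0.267506
|D^1_{0,0}|² = |d^1_{0,0}(β)|² = (-0.267506)² = 0.071559 (the z-rotation phases have unit modulus)

P=0.0716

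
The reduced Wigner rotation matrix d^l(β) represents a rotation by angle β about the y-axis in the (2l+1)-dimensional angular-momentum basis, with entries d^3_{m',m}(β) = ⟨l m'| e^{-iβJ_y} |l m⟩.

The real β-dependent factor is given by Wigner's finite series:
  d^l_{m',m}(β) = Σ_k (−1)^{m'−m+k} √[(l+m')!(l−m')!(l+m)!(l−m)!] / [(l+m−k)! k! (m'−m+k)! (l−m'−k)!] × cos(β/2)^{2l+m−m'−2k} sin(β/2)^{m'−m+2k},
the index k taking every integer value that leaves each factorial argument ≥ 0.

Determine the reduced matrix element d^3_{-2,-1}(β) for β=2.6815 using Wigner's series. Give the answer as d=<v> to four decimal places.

d^3_{-2,-1}(β=2.6815) via Wigner's sum:
With c≡cos(β/2)=0.228023 and s≡sin(β/2)=0.973656, N=[1·120·2·24]^{1/2}=75.894664
Admissible k: 1..2 (factorial args all ≥0)
  k=1: (−1)^0·75.8947/(24)·0.2280^5·0.9737^1 = +0.001898
  k=2: (−1)^1·75.8947/(12)·0.2280^3·0.9737^3 = -0.069212
d^3_{-2,-1}(2.6815) = +0.001898 -0.069212 = -0.067314

d=-0.0673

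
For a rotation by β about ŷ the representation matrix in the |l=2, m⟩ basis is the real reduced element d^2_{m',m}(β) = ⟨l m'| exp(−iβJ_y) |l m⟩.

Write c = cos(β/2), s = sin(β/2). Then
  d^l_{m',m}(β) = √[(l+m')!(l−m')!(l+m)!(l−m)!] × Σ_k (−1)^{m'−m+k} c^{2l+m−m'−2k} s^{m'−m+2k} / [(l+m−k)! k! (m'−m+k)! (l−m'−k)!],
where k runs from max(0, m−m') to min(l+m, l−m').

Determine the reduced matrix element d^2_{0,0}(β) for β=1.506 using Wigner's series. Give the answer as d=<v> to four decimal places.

d^2_{0,0}(β=1.506) via Wigner's sum:
c=cos(1.506/2)=0.729641, s=sin(1.506/2)=0.683831; N=√[2·2·2·2]=4.000000
The bounds max(0,m−m')=0 and min(l+m,l−m')=2 give 3 terms
  k=0: (−1)^0·4.0000/(4)·0.7296^4·0.6838^0 = +0.283424
  k=1: (−1)^1·4.0000/(1)·0.7296^2·0.6838^2 = -0.995807
  k=2: (−1)^2·4.0000/(4)·0.7296^0·0.6838^4 = +0.218673
d^2_{0,0}(1.506) = +0.283424 -0.995807 +0.218673 = -0.493711

d=-0.4937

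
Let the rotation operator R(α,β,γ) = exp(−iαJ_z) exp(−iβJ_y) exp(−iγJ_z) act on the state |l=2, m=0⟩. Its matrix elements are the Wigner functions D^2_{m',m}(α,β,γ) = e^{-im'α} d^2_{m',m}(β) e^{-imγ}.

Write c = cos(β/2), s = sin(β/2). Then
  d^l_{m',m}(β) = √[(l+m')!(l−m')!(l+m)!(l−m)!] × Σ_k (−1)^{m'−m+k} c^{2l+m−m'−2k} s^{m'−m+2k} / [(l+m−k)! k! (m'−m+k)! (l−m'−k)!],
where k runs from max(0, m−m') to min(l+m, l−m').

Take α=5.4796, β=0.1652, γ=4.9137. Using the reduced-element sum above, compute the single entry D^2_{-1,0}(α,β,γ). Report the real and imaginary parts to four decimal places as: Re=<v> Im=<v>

Re=0.1379 Im=-0.1430

Split into d^2_{-1,0}(β=0.1652) × two z-phases.
With c≡cos(β/2)=0.996591 and s≡sin(β/2)=0.082506, N=[1·6·2·2]^{1/2}=4.898979
k: max(0,(0)−(-1))=1 … min(2+(0),2−(-1))=2
  k=1: (−1)^0·4.8990/(2)·0.9966^3·0.0825^1 = +0.200038
  k=2: (−1)^1·4.8990/(2)·0.9966^1·0.0825^3 = -0.001371
d^2_{-1,0}(0.1652) = +0.200038 -0.001371 = +0.198667
D = (+0.694130-0.719849i)·(+0.198667)·(+1.000000+0.000000i) = +0.137901-0.143010i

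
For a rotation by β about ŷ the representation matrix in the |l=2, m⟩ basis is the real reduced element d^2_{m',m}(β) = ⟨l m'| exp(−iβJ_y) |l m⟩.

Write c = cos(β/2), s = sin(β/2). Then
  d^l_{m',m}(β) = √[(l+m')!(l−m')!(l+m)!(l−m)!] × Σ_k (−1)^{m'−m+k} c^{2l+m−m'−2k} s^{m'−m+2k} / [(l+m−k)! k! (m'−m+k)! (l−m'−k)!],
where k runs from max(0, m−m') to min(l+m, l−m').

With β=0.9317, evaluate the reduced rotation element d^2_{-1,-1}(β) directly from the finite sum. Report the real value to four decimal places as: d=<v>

d=0.1540

d^2_{-1,-1}(β=0.9317) via Wigner's sum:
c=cos(0.9317/2)=0.893440, s=sin(0.9317/2)=0.449182; N=√[1·6·1·6]=6.000000
k∈{0,1} keeps every argument non-negative
  k=0: (−1)^0·6.0000/(6)·0.8934^4·0.4492^0 = +0.637179
  k=1: (−1)^1·6.0000/(2)·0.8934^2·0.4492^2 = -0.483167
d^2_{-1,-1}(0.9317) = +0.637179 -0.483167 = +0.154012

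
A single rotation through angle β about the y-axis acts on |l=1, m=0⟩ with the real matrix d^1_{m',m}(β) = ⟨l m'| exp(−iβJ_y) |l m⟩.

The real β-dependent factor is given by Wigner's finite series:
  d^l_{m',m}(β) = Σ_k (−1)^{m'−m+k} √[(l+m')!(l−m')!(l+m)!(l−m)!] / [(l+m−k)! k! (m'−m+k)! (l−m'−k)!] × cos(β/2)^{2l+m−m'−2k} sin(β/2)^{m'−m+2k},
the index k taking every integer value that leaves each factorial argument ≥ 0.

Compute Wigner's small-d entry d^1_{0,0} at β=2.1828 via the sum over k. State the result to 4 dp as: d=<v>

d=-0.5745

d^1_{0,0}(β=2.1828) via Wigner's sum:
c=cos(2.1828/2)=0.461244, s=sin(2.1828/2)=0.887274; N=√[1·1·1·1]=1.000000
k: max(0,(0)−(0))=0 … min(1+(0),1−(0))=1
  k=0: (−1)^0·1.0000/(1)·0.4612^2·0.8873^0 = +0.212746
  k=1: (−1)^1·1.0000/(1)·0.4612^0·0.8873^2 = -0.787254
d^1_{0,0}(2.1828) = +0.212746 -0.787254 = -0.574509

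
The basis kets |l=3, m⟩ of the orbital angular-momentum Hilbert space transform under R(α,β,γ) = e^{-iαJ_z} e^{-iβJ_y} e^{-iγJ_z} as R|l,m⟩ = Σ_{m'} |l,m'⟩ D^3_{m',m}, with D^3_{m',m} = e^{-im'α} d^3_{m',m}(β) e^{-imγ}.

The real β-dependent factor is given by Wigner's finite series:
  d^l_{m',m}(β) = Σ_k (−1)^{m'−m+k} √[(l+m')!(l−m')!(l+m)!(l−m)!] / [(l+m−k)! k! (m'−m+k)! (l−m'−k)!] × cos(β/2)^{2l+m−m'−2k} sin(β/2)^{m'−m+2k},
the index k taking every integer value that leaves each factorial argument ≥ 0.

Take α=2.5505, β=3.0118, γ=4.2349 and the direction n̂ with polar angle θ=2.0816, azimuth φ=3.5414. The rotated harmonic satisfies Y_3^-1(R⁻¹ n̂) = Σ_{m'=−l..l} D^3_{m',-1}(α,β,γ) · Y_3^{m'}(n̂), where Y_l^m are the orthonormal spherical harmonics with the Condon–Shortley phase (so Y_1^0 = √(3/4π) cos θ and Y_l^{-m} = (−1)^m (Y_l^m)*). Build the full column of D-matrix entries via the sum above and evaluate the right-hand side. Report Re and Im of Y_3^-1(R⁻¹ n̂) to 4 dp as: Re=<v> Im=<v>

Re=-0.0733 Im=0.1118

Need the full column D^3_{m',-1} for m'=−3..3 at α=2.5505, β=3.0118, γ=4.2349.
cos(β/2)=0.064851, sin(β/2)=0.997895
d^3_{-3,-1}: single k=2 term ⇒ +0.000068;  D = +0.000053-0.000043i
d^3_{-2,-1}: k∈[1..2] ⇒ +0.000004 -0.001714 = -0.001710;  D = +0.001704-0.000152i
d^3_{-1,-1}: k∈[0..2] ⇒ +0.000000 -0.000141 +0.025022 = +0.024881;  D = +0.021809+0.011977i
d^3_{0,-1}: k∈[0..2] ⇒ -0.000004 +0.002817 -0.222295 = -0.219483;  D = +0.100863+0.194934i
d^3_{1,-1}: k∈[0..2] ⇒ +0.000106 -0.033363 +0.987436 = +0.954179;  D = -0.108165+0.948029i
d^3_{2,-1}: k∈[0..1] ⇒ -0.001714 +0.202927 = +0.201213;  D = +0.130346-0.153286i
d^3_{3,-1}: single k=0 term ⇒ +0.016152;  D = -0.015545+0.004386i
Y_3^{m'}(θ=2.0816,φ=3.5414) and Σ D·Y over m':
  (+0.0001-0.0000i)·(-0.1005+0.2581i)  (+0.0017-0.0002i)·(-0.2650+0.2726i)  (+0.0218+0.0120i)·(-0.0506+0.0214i)  (+0.1009+0.1949i)·(+0.3293+0.0000i)  (-0.1082+0.9480i)·(+0.0506+0.0214i)  (+0.1303-0.1533i)·(-0.2650-0.2726i)  (-0.0155+0.0044i)·(+0.1005+0.2581i)
Y_3^-1(R⁻¹ n̂) = -0.073346+0.111782i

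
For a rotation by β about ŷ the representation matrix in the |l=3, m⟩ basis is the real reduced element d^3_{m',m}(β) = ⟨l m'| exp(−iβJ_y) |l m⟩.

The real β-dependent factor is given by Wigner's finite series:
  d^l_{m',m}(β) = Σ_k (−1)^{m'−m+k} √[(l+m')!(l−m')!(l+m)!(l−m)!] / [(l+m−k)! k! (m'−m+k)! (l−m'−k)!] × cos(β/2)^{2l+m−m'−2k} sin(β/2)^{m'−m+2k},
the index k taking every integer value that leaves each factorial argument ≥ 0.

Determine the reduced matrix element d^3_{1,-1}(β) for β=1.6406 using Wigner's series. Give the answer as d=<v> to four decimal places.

d^3_{1,-1}(β=1.6406) via Wigner's sum:
c=cos(1.6406/2)=0.682002, s=sin(1.6406/2)=0.731350; N=√[24·2·2·24]=48.000000
k: max(0,(-1)−(1))=0 … min(3+(-1),3−(1))=2
  k=0: (−1)^2·48.0000/(8)·0.6820^4·0.7314^2 = +0.694296
  k=1: (−1)^3·48.0000/(6)·0.6820^2·0.7314^4 = -1.064543
  k=2: (−1)^4·48.0000/(48)·0.6820^0·0.7314^6 = +0.153022
d^3_{1,-1}(1.6406) = +0.694296 -1.064543 +0.153022 = -0.217226

d=-0.2172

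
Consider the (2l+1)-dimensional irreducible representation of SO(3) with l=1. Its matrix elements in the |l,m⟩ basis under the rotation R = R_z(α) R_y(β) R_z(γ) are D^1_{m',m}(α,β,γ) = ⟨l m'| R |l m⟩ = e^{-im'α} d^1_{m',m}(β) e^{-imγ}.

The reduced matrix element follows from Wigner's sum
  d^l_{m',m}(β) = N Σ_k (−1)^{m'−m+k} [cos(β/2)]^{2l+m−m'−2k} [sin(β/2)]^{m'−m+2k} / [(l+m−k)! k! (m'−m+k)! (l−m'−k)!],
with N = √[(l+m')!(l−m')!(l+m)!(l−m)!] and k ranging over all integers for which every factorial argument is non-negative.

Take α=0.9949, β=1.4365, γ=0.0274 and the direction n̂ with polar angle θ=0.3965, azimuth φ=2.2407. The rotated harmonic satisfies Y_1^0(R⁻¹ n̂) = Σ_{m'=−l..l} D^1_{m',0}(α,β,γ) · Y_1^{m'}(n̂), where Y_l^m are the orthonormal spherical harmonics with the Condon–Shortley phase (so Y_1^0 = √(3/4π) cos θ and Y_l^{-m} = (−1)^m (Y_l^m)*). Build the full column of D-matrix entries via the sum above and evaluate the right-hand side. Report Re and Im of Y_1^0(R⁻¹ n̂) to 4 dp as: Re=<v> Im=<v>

Need the full column D^1_{m',0} for m'=−1..1 at α=0.9949, β=1.4365, γ=0.0274.
cos(β/2)=0.752959, sin(β/2)=0.658068
d^1_{-1,0}: single k=1 term ⇒ +0.700740;  D = +0.381614+0.587714i
d^1_{0,0}: k∈[0..1] ⇒ +0.566947 -0.433053 = +0.133893;  D = +0.133893+0.000000i
d^1_{1,0}: single k=0 term ⇒ -0.700740;  D = -0.381614+0.587714i
Y_1^{m'}(θ=0.3965,φ=2.2407) and Σ D·Y over m':
  (+0.3816+0.5877i)·(-0.0828-0.1046i)  (+0.1339+0.0000i)·(+0.4507+0.0000i)  (-0.3816+0.5877i)·(+0.0828-0.1046i)
Y_1^0(R⁻¹ n̂) = +0.120054+0.000000i

Re=0.1201 Im=0.0000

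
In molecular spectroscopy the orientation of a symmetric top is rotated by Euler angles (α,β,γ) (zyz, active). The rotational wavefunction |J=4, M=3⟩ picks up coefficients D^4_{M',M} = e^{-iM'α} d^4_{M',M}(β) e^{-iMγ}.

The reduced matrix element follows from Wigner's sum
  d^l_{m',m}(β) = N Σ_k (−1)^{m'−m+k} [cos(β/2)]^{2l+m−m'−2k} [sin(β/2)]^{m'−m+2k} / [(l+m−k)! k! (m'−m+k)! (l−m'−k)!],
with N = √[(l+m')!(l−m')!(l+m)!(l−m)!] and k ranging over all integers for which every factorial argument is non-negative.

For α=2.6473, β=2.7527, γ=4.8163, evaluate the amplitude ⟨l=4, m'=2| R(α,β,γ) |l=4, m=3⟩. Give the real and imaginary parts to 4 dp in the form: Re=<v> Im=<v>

Split into d^4_{2,3}(β=2.7527) × two z-phases.
c=cos(2.7527/2)=0.193223, s=sin(2.7527/2)=0.981155; N=√[720·2·5040·1]=2693.993318
Admissible k: 1..2 (factorial args all ≥0)
  k=1: (−1)^0·2693.9933/(720)·0.1932^7·0.9812^1 = +0.000037
  k=2: (−1)^1·2693.9933/(240)·0.1932^5·0.9812^3 = -0.002856
d^4_{2,3}(2.7527) = +0.000037 -0.002856 = -0.002819
Phases: e^{-i·(2)·2.6473}=+0.549872+0.835249i, e^{-i·(3)·4.8163}=-0.306709-0.951803i ⇒ D=-0.001765+0.002197i

Re=-0.0018 Im=0.0022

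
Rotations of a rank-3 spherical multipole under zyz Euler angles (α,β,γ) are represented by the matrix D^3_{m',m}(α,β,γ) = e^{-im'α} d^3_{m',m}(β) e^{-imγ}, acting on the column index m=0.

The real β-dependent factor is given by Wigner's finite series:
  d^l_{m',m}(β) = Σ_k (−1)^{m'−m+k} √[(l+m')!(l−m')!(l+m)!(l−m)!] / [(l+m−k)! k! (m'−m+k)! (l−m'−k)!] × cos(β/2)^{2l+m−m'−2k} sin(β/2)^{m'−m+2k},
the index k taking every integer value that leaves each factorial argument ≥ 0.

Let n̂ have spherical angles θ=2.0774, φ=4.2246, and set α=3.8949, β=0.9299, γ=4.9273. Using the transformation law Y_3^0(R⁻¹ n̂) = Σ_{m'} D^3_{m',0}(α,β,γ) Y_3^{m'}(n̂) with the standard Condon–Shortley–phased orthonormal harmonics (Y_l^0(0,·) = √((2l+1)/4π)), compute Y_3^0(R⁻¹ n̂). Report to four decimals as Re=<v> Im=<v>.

Need the full column D^3_{m',0} for m'=−3..3 at α=3.8949, β=0.9299, γ=4.9273.
cos(β/2)=0.893844, sin(β/2)=0.448378
d^3_{-3,0}: single k=3 term ⇒ +0.287895;  D = +0.183061-0.222198i
d^3_{-2,0}: k∈[2..3] ⇒ +0.702904 -0.176873 = +0.526031;  D = +0.033738+0.524948i
d^3_{-1,0}: k∈[1..3] ⇒ +0.886224 -0.669006 +0.056114 = +0.273332;  D = -0.199377-0.186974i
d^3_{0,0}: k∈[0..3] ⇒ +0.510000 -1.154990 +0.290632 -0.008126 = -0.362483;  D = -0.362483+0.000000i
d^3_{1,0}: k∈[0..2] ⇒ -0.886224 +0.669006 -0.056114 = -0.273332;  D = +0.199377-0.186974i
d^3_{2,0}: k∈[0..1] ⇒ +0.702904 -0.176873 = +0.526031;  D = +0.033738-0.524948i
d^3_{3,0}: single k=0 term ⇒ -0.287895;  D = -0.183061-0.222198i
Y_3^{m'}(θ=2.0774,φ=4.2246) and Σ D·Y over m':
  (+0.1831-0.2222i)·(+0.2773-0.0299i)  (+0.0337+0.5249i)·(+0.2126+0.3139i)  (-0.1994-0.1870i)·(-0.0235+0.0442i)  (-0.3625+0.0000i)·(+0.3301+0.0000i)  (+0.1994-0.1870i)·(+0.0235+0.0442i)  (+0.0337-0.5249i)·(+0.2126-0.3139i)  (-0.1831-0.2222i)·(-0.2773-0.0299i)
Y_3^0(R⁻¹ n̂) = -0.320760+0.000000i

Re=-0.3208 Im=0.0000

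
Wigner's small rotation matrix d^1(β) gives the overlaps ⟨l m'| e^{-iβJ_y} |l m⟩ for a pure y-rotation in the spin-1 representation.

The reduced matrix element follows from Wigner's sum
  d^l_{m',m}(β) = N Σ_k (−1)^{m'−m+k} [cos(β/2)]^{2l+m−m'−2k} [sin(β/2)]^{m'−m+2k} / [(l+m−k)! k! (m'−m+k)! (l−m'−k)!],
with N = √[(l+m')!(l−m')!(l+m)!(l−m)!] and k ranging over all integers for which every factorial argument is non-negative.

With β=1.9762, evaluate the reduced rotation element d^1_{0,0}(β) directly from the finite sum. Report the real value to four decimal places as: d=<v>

d=-0.3944

d^1_{0,0}(β=1.9762) via Wigner's sum:
With c≡cos(β/2)=0.550277 and s≡sin(β/2)=0.834982, N=[1·1·1·1]^{1/2}=1.000000
k: max(0,(0)−(0))=0 … min(1+(0),1−(0))=1
  k=0: (−1)^0·1.0000/(1)·0.5503^2·0.8350^0 = +0.302805
  k=1: (−1)^1·1.0000/(1)·0.5503^0·0.8350^2 = -0.697195
d^1_{0,0}(1.9762) = +0.302805 -0.697195 = -0.394390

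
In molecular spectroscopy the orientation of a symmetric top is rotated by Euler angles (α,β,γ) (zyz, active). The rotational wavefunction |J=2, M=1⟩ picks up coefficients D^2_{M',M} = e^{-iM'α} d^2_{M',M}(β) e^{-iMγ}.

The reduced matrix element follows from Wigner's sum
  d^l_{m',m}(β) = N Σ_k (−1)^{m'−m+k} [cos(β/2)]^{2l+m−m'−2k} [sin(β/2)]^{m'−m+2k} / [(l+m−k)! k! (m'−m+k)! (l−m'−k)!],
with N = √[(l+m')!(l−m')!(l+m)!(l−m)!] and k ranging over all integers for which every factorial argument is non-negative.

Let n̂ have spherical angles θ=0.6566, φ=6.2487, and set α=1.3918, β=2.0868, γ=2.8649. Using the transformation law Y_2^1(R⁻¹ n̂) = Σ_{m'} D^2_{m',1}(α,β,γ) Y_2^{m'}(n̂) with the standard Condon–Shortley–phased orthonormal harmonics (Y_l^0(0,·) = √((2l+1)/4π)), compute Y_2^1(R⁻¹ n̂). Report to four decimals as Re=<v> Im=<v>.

Re=0.1310 Im=0.1897

Need the full column D^2_{m',1} for m'=−2..2 at α=1.3918, β=2.0868, γ=2.8649.
cos(β/2)=0.503285, sin(β/2)=0.864120
d^2_{-2,1}: single k=3 term ⇒ +0.649482;  D = +0.647336-0.052745i
d^2_{-1,1}: k∈[2..3] ⇒ +0.567411 -0.557567 = +0.009844;  D = +0.000960-0.009797i
d^2_{0,1}: k∈[1..2] ⇒ +0.269831 -0.795449 = -0.525618;  D = +0.505626+0.143586i
d^2_{1,1}: k∈[0..1] ⇒ +0.064159 -0.567411 = -0.503253;  D = +0.221472-0.451900i
d^2_{2,1}: single k=0 term ⇒ -0.220316;  D = -0.177412-0.130631i
Y_2^{m'}(θ=0.6566,φ=6.2487) and Σ D·Y over m':
  (+0.6473-0.0527i)·(+0.1436+0.0099i)  (+0.0010-0.0098i)·(+0.3733+0.0129i)  (+0.5056+0.1436i)·(+0.2782+0.0000i)  (+0.2215-0.4519i)·(-0.3733+0.0129i)  (-0.1774-0.1306i)·(+0.1436-0.0099i)
Y_2^1(R⁻¹ n̂) = +0.131007+0.189702i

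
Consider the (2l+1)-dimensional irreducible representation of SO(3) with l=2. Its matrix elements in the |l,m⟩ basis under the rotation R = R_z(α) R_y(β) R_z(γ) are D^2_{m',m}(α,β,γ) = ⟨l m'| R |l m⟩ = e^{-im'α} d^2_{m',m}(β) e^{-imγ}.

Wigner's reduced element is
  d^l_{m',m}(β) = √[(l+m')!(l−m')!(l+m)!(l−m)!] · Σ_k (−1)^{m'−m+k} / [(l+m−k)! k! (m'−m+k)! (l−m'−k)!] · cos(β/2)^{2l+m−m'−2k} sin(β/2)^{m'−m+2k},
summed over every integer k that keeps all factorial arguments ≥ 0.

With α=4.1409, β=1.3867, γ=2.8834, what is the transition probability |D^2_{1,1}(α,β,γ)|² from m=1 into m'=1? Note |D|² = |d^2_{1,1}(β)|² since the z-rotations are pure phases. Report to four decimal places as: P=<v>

P=0.1406

First d^2_{1,1}(β=1.3867), then the phase factors e^{-i(1)α} and e^{-i(1)γ}:
c=cos(1.3867/2)=0.769109, s=sin(1.3867/2)=0.639117; N=√[6·1·6·1]=6.000000
k: max(0,(1)−(1))=0 … min(2+(1),2−(1))=1
  k=0: (−1)^0·6.0000/(6)·0.7691^4·0.6391^0 = +0.349907
  k=1: (−1)^1·6.0000/(2)·0.7691^2·0.6391^2 = -0.724867
d^2_{1,1}(1.3867) = +0.349907 -0.724867 = -0.374961
|D^2_{1,1}|² = |d^2_{1,1}(β)|² = (-0.374961)² = 0.140595 (the z-rotation phases have unit modulus)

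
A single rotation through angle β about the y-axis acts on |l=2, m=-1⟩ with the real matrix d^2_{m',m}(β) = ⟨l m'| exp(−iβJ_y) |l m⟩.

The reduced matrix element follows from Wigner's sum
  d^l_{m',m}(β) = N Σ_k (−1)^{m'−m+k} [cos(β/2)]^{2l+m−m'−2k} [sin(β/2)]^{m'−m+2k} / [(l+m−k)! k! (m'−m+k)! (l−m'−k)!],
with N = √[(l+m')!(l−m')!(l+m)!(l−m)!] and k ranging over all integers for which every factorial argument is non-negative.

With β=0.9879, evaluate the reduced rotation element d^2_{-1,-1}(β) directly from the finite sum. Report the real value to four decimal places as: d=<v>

d=0.0782

d^2_{-1,-1}(β=0.9879) via Wigner's sum:
Half-angle: c=0.880467, s=0.474107. N=√(1·6·1·6)=6.000000
k: max(0,(-1)−(-1))=0 … min(2+(-1),2−(-1))=1
  k=0: (−1)^0·6.0000/(6)·0.8805^4·0.4741^0 = +0.600969
  k=1: (−1)^1·6.0000/(2)·0.8805^2·0.4741^2 = -0.522758
d^2_{-1,-1}(0.9879) = +0.600969 -0.522758 = +0.078211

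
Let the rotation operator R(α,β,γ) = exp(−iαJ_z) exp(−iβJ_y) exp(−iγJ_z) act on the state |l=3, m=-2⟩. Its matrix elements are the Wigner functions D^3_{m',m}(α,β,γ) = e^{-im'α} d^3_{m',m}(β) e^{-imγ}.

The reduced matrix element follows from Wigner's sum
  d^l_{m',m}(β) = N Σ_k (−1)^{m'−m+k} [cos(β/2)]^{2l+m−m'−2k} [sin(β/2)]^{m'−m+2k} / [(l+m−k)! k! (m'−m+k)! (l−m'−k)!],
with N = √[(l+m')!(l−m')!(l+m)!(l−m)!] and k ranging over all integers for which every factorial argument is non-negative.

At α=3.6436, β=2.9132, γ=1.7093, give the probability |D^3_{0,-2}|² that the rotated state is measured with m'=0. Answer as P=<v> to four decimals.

P=0.0047

D^3_{0,-2}(3.6436,2.9132,1.7093) = e^{-i·0·3.6436}·d^3_{0,-2}(2.9132)·e^{-i·-2·1.7093}. Compute d first:
c=cos(2.9132/2)=0.113948, s=sin(2.9132/2)=0.993487; N=√[6·6·1·120]=65.726707
k: max(0,(-2)−(0))=0 … min(3+(-2),3−(0))=1
  k=0: (−1)^2·65.7267/(12)·0.1139^4·0.9935^2 = +0.000911
  k=1: (−1)^3·65.7267/(12)·0.1139^2·0.9935^4 = -0.069283
d^3_{0,-2}(2.9132) = +0.000911 -0.069283 = -0.068371
|D^3_{0,-2}|² = |d^3_{0,-2}(β)|² = (-0.068371)² = 0.004675 (the z-rotation phases have unit modulus)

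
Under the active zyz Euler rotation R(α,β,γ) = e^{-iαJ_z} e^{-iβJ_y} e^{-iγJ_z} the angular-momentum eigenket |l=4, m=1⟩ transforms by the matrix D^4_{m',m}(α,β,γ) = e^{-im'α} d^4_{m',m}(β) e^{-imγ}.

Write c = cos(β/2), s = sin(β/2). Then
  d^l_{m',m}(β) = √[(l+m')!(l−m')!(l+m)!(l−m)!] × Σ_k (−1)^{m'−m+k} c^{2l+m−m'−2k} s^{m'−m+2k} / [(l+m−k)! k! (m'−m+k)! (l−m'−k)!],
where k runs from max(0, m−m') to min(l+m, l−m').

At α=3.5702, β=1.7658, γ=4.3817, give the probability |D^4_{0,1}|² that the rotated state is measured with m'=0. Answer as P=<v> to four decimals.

P=0.0846

Split into d^4_{0,1}(β=1.7658) × two z-phases.
With c≡cos(β/2)=0.634913 and s≡sin(β/2)=0.772583, N=[24·24·120·6]^{1/2}=643.987578
Admissible k: 1..4 (factorial args all ≥0)
  k=1: (−1)^0·643.9876/(144)·0.6349^7·0.7726^1 = +0.143702
  k=2: (−1)^1·643.9876/(24)·0.6349^5·0.7726^3 = -1.276658
  k=3: (−1)^2·643.9876/(24)·0.6349^3·0.7726^5 = +1.890324
  k=4: (−1)^3·643.9876/(144)·0.6349^1·0.7726^7 = -0.466495
d^4_{0,1}(1.7658) = +0.143702 -1.276658 +1.890324 -0.466495 = +0.290873
|D^4_{0,1}|² = |d^4_{0,1}(β)|² = (+0.290873)² = 0.084607 (the z-rotation phases have unit modulus)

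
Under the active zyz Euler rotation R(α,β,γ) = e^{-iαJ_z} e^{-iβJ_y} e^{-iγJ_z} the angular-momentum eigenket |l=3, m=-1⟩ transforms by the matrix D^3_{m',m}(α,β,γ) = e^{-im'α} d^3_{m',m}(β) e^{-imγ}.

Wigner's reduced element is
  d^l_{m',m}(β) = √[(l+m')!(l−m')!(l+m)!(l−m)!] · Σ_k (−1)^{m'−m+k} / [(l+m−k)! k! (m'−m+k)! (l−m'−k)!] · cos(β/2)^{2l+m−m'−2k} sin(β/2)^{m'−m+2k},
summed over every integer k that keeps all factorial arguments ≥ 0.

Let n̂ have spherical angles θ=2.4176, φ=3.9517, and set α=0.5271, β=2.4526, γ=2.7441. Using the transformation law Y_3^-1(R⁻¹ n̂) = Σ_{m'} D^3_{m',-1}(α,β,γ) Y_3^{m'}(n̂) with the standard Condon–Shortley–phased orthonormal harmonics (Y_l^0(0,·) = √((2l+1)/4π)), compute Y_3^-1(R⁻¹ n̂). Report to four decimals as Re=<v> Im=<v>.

Need the full column D^3_{m',-1} for m'=−3..3 at α=0.5271, β=2.4526, γ=2.7441.
cos(β/2)=0.337723, sin(β/2)=0.941246
d^3_{-3,-1}: single k=2 term ⇒ +0.044637;  D = -0.016846-0.041336i
d^3_{-2,-1}: k∈[1..2] ⇒ +0.013077 -0.203151 = -0.190074;  D = +0.150540+0.116043i
d^3_{-1,-1}: k∈[0..2] ⇒ +0.001484 -0.092201 +0.537135 = +0.446418;  D = -0.442673-0.057697i
d^3_{0,-1}: k∈[0..2] ⇒ -0.014325 +0.333812 -0.864302 = -0.544816;  D = +0.502339-0.210902i
d^3_{1,-1}: k∈[0..2] ⇒ +0.069151 -0.716180 +0.695373 = +0.048344;  D = -0.029111+0.038597i
d^3_{2,-1}: k∈[0..1] ⇒ -0.203151 +0.788997 = +0.585845;  D = -0.069611+0.581695i
d^3_{3,-1}: single k=0 term ⇒ +0.346719;  D = +0.137568+0.318260i
Y_3^{m'}(θ=2.4176,φ=3.9517) and Σ D·Y over m':
  (-0.0168-0.0413i)·(+0.0919+0.0792i)  (+0.1505+0.1160i)·(+0.0166+0.3355i)  (-0.4427-0.0577i)·(-0.2666+0.2801i)  (+0.5023-0.2109i)·(+0.0542+0.0000i)  (-0.0291+0.0386i)·(+0.2666+0.2801i)  (-0.0696+0.5817i)·(+0.0166-0.3355i)  (+0.1376+0.3183i)·(-0.0919+0.0792i)
Y_3^-1(R⁻¹ n̂) = +0.264276-0.055926i

Re=0.2643 Im=-0.0559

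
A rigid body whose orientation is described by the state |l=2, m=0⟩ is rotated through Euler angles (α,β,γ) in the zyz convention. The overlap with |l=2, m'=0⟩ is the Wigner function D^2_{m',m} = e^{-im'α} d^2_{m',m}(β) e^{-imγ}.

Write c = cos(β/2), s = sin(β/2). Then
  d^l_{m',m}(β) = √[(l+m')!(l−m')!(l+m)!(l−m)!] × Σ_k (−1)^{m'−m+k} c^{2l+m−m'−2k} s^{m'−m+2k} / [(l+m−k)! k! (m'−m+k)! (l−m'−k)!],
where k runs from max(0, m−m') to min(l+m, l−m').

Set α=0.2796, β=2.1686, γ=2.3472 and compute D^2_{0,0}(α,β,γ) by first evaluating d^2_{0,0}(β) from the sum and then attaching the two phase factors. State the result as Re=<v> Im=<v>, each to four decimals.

D^2_{0,0}(0.2796,2.1686,2.3472) = e^{-i·0·0.2796}·d^2_{0,0}(2.1686)·e^{-i·0·2.3472}. Compute d first:
c=cos(2.1686/2)=0.467532, s=sin(2.1686/2)=0.883976; N=√[2·2·2·2]=4.000000
k: max(0,(0)−(0))=0 … min(2+(0),2−(0))=2
  k=0: (−1)^0·4.0000/(4)·0.4675^4·0.8840^0 = +0.047780
  k=1: (−1)^1·4.0000/(1)·0.4675^2·0.8840^2 = -0.683224
  k=2: (−1)^2·4.0000/(4)·0.4675^0·0.8840^4 = +0.610608
d^2_{0,0}(2.1686) = +0.047780 -0.683224 +0.610608 = -0.024836
D = (+1.000000+0.000000i)·(-0.024836)·(+1.000000+0.000000i) = -0.024836+0.000000i

Re=-0.0248 Im=0.0000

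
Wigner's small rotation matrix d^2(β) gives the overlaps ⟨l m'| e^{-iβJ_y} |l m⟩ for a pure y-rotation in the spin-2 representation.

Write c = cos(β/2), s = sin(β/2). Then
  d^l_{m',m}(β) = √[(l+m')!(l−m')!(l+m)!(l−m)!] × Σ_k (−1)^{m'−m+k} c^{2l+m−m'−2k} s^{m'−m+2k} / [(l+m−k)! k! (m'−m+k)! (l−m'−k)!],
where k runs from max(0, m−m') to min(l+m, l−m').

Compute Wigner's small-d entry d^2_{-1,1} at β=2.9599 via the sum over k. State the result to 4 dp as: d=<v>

d=-0.9591

d^2_{-1,1}(β=2.9599) via Wigner's sum:
Half-angle: c=0.090721, s=0.995876. N=√(1·6·6·1)=6.000000
Admissible k: 2..3 (factorial args all ≥0)
  k=2: (−1)^0·6.0000/(2)·0.0907^2·0.9959^2 = +0.024488
  k=3: (−1)^1·6.0000/(6)·0.0907^0·0.9959^4 = -0.983607
d^2_{-1,1}(2.9599) = +0.024488 -0.983607 = -0.959119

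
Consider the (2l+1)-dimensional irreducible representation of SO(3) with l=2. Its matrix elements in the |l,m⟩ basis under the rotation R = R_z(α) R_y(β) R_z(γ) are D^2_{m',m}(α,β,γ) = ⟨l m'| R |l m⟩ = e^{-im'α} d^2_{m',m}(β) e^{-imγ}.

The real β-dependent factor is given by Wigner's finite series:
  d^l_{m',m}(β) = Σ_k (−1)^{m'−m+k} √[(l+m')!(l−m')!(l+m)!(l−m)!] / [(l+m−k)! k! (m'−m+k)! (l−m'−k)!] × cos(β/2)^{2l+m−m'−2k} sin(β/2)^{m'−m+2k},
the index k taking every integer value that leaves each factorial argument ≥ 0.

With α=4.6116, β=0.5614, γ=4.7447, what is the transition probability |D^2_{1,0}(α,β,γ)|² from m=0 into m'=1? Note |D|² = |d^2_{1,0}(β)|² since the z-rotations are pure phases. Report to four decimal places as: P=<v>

P=0.3046

Split into d^2_{1,0}(β=0.5614) × two z-phases.
With c≡cos(β/2)=0.960862 and s≡sin(β/2)=0.277028, N=[6·1·2·2]^{1/2}=4.898979
Admissible k: 0..1 (factorial args all ≥0)
  k=0: (−1)^1·4.8990/(2)·0.9609^3·0.2770^1 = -0.601981
  k=1: (−1)^2·4.8990/(2)·0.9609^1·0.2770^3 = +0.050039
d^2_{1,0}(0.5614) = -0.601981 +0.050039 = -0.551942
|D^2_{1,0}|² = |d^2_{1,0}(β)|² = (-0.551942)² = 0.304640 (the z-rotation phases have unit modulus)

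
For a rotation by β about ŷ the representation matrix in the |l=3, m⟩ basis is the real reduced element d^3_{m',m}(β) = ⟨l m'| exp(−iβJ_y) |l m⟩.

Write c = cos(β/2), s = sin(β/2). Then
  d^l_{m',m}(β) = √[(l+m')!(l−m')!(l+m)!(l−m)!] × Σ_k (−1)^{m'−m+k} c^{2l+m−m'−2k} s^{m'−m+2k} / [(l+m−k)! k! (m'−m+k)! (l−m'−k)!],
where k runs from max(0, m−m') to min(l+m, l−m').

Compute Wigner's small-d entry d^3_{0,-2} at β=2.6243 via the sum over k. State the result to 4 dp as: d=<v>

d=-0.2911

d^3_{0,-2}(β=2.6243) via Wigner's sum:
With c≡cos(β/2)=0.255772 and s≡sin(β/2)=0.966737, N=[6·6·1·120]^{1/2}=65.726707
k: max(0,(-2)−(0))=0 … min(3+(-2),3−(0))=1
  k=0: (−1)^2·65.7267/(12)·0.2558^4·0.9667^2 = +0.021907
  k=1: (−1)^3·65.7267/(12)·0.2558^2·0.9667^4 = -0.312969
d^3_{0,-2}(2.6243) = +0.021907 -0.312969 = -0.291061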